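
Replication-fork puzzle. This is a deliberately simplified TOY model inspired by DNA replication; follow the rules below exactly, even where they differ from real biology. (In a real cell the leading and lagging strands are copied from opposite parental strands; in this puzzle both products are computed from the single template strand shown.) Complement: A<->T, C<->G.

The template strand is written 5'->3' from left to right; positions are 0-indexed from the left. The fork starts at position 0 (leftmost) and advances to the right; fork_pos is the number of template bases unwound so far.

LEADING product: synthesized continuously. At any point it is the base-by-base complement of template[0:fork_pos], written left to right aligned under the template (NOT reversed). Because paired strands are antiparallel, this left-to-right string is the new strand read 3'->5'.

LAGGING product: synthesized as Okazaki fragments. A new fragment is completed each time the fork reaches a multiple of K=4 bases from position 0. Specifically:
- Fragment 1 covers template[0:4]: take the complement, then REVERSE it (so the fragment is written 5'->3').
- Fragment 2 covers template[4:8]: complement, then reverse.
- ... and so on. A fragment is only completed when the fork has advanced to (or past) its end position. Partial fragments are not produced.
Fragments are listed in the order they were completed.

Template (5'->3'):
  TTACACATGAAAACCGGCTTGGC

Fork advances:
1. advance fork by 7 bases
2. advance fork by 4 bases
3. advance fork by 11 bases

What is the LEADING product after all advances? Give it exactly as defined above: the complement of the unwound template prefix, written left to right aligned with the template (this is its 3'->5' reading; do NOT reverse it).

Step 1: advance 7 -> fork_pos = 0 + 7 = 7.
Step 2: advance 4 -> fork_pos = 7 + 4 = 11.
Step 3: advance 11 -> fork_pos = 11 + 11 = 22.
Unwound prefix: template[0:22] = TTACACATGAAAACCGGCTTGG
Complement it base by base (A<->T, C<->G), keeping left-to-right order:
  [0:5] TTACA -> AATGT
  [5:10] CATGA -> GTACT
  [10:15] AAACC -> TTTGG
  [15:20] GGCTT -> CCGAA
  [20:22] GG -> CC
Concatenate: AATGTGTACTTTTGGCCGAACC (length 22; written aligned with the template, i.e. 3'->5').

Answer: AATGTGTACTTTTGGCCGAACC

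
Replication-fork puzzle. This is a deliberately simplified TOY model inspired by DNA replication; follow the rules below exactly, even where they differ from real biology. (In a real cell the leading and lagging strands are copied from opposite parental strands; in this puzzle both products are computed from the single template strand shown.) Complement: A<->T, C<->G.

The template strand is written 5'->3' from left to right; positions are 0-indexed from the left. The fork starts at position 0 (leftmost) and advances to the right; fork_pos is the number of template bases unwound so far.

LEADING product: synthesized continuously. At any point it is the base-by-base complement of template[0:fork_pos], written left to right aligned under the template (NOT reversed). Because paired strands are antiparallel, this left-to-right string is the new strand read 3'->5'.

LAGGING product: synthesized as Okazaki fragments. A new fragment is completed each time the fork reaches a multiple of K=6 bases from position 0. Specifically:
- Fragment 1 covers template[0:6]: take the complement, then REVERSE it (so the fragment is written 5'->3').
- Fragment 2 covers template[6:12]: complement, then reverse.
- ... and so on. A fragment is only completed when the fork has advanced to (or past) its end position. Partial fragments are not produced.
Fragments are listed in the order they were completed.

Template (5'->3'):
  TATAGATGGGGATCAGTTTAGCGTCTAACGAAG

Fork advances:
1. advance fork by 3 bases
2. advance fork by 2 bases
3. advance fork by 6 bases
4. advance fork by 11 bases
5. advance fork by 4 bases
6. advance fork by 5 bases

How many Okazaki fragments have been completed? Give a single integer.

Answer: 5

Derivation:
Step 1: advance 3 -> fork_pos = 0 + 3 = 3. Next multiple of 6 is 6 (not reached); still 0 fragment(s).
Step 2: advance 2 -> fork_pos = 3 + 2 = 5. Next multiple of 6 is 6 (not reached); still 0 fragment(s).
Step 3: advance 6 -> fork_pos = 5 + 6 = 11. Reached multiple(s) of 6: 6 -> fragment 1 completed (1 total).
Step 4: advance 11 -> fork_pos = 11 + 11 = 22. Reached multiple(s) of 6: 12, 18 -> fragments 2-3 completed (3 total).
Step 5: advance 4 -> fork_pos = 22 + 4 = 26. Reached multiple(s) of 6: 24 -> fragment 4 completed (4 total).
Step 6: advance 5 -> fork_pos = 26 + 5 = 31. Reached multiple(s) of 6: 30 -> fragment 5 completed (5 total).
Check: final fork_pos = 31; the multiples of 6 that are <= 31 are 6..30 -> 31 // 6 = 5 completed fragment(s).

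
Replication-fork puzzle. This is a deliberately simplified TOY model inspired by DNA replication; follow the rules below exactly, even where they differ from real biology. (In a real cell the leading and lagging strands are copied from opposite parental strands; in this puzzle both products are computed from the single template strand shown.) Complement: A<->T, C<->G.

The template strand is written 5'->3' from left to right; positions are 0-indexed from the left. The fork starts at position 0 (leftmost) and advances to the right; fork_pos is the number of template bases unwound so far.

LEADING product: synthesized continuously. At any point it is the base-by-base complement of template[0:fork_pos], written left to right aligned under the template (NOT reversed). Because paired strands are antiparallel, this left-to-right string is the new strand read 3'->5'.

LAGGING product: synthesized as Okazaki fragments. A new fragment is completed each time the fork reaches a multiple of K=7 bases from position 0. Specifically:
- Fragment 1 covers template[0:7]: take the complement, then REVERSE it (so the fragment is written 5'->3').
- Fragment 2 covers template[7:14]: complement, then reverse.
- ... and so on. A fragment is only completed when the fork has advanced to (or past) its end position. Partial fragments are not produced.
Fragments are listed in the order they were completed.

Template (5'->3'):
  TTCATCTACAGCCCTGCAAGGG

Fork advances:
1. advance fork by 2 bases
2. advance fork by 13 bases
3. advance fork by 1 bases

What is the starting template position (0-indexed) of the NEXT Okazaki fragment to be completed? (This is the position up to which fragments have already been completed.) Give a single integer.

Step 1: advance 2 -> fork_pos = 0 + 2 = 2. Next multiple of 7 is 7 (not reached); still 0 fragment(s).
Step 2: advance 13 -> fork_pos = 2 + 13 = 15. Reached multiple(s) of 7: 7, 14 -> fragments 1-2 completed (2 total).
Step 3: advance 1 -> fork_pos = 15 + 1 = 16. Next multiple of 7 is 21 (not reached); still 2 fragment(s).
2 fragment(s) completed, covering template[0:14] (2 x 7 = 14). The next fragment, fragment 3, covers template[14:21], so it starts at position 14.

Answer: 14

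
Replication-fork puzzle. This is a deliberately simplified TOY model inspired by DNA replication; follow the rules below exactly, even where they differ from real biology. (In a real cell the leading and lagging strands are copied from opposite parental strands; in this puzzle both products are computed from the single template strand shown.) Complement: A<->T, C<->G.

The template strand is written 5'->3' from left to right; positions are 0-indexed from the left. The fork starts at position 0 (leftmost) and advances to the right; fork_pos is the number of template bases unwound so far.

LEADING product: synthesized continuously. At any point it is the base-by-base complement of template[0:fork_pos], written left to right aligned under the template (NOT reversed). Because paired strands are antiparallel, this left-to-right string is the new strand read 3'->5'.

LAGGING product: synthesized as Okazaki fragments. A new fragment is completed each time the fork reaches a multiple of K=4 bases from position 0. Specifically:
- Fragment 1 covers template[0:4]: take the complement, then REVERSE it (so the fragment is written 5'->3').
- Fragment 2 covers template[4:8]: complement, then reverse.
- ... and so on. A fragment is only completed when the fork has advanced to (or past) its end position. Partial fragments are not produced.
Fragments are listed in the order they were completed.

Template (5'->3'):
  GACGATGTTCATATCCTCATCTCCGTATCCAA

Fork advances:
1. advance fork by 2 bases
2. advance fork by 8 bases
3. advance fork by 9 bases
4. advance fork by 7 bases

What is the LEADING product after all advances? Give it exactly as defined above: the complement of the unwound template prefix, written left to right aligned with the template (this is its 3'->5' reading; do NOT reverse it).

Step 1: advance 2 -> fork_pos = 0 + 2 = 2.
Step 2: advance 8 -> fork_pos = 2 + 8 = 10.
Step 3: advance 9 -> fork_pos = 10 + 9 = 19.
Step 4: advance 7 -> fork_pos = 19 + 7 = 26.
Unwound prefix: template[0:26] = GACGATGTTCATATCCTCATCTCCGT
Complement it base by base (A<->T, C<->G), keeping left-to-right order:
  [0:5] GACGA -> CTGCT
  [5:10] TGTTC -> ACAAG
  [10:15] ATATC -> TATAG
  [15:20] CTCAT -> GAGTA
  [20:25] CTCCG -> GAGGC
  [25:26] T -> A
Concatenate: CTGCTACAAGTATAGGAGTAGAGGCA (length 26; written aligned with the template, i.e. 3'->5').

Answer: CTGCTACAAGTATAGGAGTAGAGGCA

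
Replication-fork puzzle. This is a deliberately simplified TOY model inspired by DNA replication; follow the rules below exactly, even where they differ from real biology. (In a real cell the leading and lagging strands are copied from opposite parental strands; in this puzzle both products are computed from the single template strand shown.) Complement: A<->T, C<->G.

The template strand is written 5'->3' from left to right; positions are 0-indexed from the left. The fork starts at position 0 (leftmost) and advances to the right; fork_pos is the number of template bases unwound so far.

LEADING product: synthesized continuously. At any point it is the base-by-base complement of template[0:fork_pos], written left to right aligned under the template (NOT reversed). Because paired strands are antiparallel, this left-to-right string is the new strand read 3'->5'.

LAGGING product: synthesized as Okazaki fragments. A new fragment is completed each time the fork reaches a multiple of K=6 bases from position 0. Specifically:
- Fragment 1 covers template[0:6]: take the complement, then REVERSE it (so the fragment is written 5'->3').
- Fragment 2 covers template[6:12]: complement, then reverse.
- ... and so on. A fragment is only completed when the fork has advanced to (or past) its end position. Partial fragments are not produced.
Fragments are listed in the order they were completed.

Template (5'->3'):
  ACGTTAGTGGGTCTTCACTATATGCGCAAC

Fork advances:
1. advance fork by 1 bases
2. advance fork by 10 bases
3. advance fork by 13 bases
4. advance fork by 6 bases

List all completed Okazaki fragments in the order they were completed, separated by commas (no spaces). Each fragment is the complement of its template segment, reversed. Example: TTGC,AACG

Step 1: advance 1 -> fork_pos = 0 + 1 = 1. Next multiple of 6 is 6 (not reached); still 0 fragment(s).
Step 2: advance 10 -> fork_pos = 1 + 10 = 11. Reached multiple(s) of 6: 6 -> fragment 1 completed (1 total).
Step 3: advance 13 -> fork_pos = 11 + 13 = 24. Reached multiple(s) of 6: 12, 18, 24 -> fragments 2-4 completed (4 total).
Step 4: advance 6 -> fork_pos = 24 + 6 = 30. Reached multiple(s) of 6: 30 -> fragment 5 completed (5 total).
Final fork_pos = 30, so 5 fragment(s) are complete. Build each: template segment -> complement -> reverse.
Fragment 1: template[0:6] = ACGTTA -> complement TGCAAT -> reversed TAACGT
Fragment 2: template[6:12] = GTGGGT -> complement CACCCA -> reversed ACCCAC
Fragment 3: template[12:18] = CTTCAC -> complement GAAGTG -> reversed GTGAAG
Fragment 4: template[18:24] = TATATG -> complement ATATAC -> reversed CATATA
Fragment 5: template[24:30] = CGCAAC -> complement GCGTTG -> reversed GTTGCG

Answer: TAACGT,ACCCAC,GTGAAG,CATATA,GTTGCG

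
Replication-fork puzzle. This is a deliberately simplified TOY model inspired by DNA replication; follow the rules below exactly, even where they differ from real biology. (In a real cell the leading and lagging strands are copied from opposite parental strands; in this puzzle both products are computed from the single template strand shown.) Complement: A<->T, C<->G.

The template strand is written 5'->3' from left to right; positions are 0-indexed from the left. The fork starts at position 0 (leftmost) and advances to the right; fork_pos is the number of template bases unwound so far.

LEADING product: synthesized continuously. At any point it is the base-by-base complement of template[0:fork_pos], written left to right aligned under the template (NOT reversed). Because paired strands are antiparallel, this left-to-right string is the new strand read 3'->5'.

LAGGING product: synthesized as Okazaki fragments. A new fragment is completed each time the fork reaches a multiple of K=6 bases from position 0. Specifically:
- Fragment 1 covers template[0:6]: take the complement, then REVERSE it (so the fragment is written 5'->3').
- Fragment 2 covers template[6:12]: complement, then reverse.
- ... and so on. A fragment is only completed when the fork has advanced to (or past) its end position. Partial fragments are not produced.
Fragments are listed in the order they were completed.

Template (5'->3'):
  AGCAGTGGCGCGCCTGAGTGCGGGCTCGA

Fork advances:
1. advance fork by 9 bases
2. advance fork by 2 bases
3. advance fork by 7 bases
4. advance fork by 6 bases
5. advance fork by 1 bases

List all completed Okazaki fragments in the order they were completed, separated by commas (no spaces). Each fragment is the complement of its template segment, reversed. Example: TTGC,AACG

Step 1: advance 9 -> fork_pos = 0 + 9 = 9. Reached multiple(s) of 6: 6 -> fragment 1 completed (1 total).
Step 2: advance 2 -> fork_pos = 9 + 2 = 11. Next multiple of 6 is 12 (not reached); still 1 fragment(s).
Step 3: advance 7 -> fork_pos = 11 + 7 = 18. Reached multiple(s) of 6: 12, 18 -> fragments 2-3 completed (3 total).
Step 4: advance 6 -> fork_pos = 18 + 6 = 24. Reached multiple(s) of 6: 24 -> fragment 4 completed (4 total).
Step 5: advance 1 -> fork_pos = 24 + 1 = 25. Next multiple of 6 is 30 (not reached); still 4 fragment(s).
Final fork_pos = 25, so 4 fragment(s) are complete. Build each: template segment -> complement -> reverse.
Fragment 1: template[0:6] = AGCAGT -> complement TCGTCA -> reversed ACTGCT
Fragment 2: template[6:12] = GGCGCG -> complement CCGCGC -> reversed CGCGCC
Fragment 3: template[12:18] = CCTGAG -> complement GGACTC -> reversed CTCAGG
Fragment 4: template[18:24] = TGCGGG -> complement ACGCCC -> reversed CCCGCA

Answer: ACTGCT,CGCGCC,CTCAGG,CCCGCA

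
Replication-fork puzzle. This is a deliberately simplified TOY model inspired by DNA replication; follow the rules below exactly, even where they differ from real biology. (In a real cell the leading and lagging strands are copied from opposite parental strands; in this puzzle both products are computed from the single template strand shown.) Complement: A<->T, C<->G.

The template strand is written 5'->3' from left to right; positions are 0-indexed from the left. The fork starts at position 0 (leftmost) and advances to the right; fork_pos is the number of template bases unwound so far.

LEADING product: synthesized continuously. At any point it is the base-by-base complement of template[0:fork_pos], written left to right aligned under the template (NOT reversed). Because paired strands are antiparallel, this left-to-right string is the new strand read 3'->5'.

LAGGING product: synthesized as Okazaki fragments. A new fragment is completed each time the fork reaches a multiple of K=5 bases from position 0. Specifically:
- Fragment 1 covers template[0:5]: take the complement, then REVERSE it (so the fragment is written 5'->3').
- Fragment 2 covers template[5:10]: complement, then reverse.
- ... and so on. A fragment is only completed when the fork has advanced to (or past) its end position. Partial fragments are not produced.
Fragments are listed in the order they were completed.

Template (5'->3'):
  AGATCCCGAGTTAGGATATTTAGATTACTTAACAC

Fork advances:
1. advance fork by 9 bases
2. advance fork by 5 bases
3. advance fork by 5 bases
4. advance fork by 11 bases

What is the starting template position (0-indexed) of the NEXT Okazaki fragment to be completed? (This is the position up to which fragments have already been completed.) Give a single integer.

Step 1: advance 9 -> fork_pos = 0 + 9 = 9. Reached multiple(s) of 5: 5 -> fragment 1 completed (1 total).
Step 2: advance 5 -> fork_pos = 9 + 5 = 14. Reached multiple(s) of 5: 10 -> fragment 2 completed (2 total).
Step 3: advance 5 -> fork_pos = 14 + 5 = 19. Reached multiple(s) of 5: 15 -> fragment 3 completed (3 total).
Step 4: advance 11 -> fork_pos = 19 + 11 = 30. Reached multiple(s) of 5: 20, 25, 30 -> fragments 4-6 completed (6 total).
6 fragment(s) completed, covering template[0:30] (6 x 5 = 30). The next fragment, fragment 7, covers template[30:35], so it starts at position 30.

Answer: 30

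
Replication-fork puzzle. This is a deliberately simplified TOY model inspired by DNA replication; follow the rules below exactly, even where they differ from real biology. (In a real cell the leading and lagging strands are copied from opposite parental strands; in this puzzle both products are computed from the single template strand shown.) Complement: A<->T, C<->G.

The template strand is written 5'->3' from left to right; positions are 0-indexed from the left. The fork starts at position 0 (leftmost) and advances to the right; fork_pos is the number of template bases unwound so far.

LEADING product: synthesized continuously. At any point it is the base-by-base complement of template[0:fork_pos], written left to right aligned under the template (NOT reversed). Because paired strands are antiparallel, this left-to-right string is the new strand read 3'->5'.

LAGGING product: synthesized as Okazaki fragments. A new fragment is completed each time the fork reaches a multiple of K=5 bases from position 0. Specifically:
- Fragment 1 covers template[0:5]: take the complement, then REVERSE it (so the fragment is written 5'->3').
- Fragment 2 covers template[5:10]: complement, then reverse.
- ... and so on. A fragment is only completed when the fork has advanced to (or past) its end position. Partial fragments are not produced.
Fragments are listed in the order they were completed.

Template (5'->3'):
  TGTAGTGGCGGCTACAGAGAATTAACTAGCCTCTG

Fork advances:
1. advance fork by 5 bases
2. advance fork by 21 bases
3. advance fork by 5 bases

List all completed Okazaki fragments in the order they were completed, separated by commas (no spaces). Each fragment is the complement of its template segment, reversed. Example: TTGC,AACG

Step 1: advance 5 -> fork_pos = 0 + 5 = 5. Reached multiple(s) of 5: 5 -> fragment 1 completed (1 total).
Step 2: advance 21 -> fork_pos = 5 + 21 = 26. Reached multiple(s) of 5: 10, 15, 20, 25 -> fragments 2-5 completed (5 total).
Step 3: advance 5 -> fork_pos = 26 + 5 = 31. Reached multiple(s) of 5: 30 -> fragment 6 completed (6 total).
Final fork_pos = 31, so 6 fragment(s) are complete. Build each: template segment -> complement -> reverse.
Fragment 1: template[0:5] = TGTAG -> complement ACATC -> reversed CTACA
Fragment 2: template[5:10] = TGGCG -> complement ACCGC -> reversed CGCCA
Fragment 3: template[10:15] = GCTAC -> complement CGATG -> reversed GTAGC
Fragment 4: template[15:20] = AGAGA -> complement TCTCT -> reversed TCTCT
Fragment 5: template[20:25] = ATTAA -> complement TAATT -> reversed TTAAT
Fragment 6: template[25:30] = CTAGC -> complement GATCG -> reversed GCTAG

Answer: CTACA,CGCCA,GTAGC,TCTCT,TTAAT,GCTAG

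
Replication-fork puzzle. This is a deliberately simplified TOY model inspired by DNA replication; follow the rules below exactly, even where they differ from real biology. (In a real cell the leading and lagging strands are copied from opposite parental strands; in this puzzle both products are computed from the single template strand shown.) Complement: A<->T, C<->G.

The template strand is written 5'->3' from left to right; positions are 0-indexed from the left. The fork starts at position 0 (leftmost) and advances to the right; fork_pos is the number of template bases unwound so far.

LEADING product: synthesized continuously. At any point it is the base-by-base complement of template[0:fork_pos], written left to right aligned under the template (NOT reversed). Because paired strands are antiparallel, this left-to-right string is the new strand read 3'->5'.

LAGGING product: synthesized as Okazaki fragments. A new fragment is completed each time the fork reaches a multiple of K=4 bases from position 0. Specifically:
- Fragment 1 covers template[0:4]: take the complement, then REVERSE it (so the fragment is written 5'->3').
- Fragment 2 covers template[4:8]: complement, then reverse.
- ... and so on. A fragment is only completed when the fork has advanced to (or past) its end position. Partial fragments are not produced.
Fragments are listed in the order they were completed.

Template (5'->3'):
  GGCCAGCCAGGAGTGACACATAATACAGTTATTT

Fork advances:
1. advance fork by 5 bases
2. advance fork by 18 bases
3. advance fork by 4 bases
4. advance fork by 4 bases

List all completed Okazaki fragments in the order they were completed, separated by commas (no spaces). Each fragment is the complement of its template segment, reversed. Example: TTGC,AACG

Answer: GGCC,GGCT,TCCT,TCAC,TGTG,ATTA,CTGT

Derivation:
Step 1: advance 5 -> fork_pos = 0 + 5 = 5. Reached multiple(s) of 4: 4 -> fragment 1 completed (1 total).
Step 2: advance 18 -> fork_pos = 5 + 18 = 23. Reached multiple(s) of 4: 8, 12, 16, 20 -> fragments 2-5 completed (5 total).
Step 3: advance 4 -> fork_pos = 23 + 4 = 27. Reached multiple(s) of 4: 24 -> fragment 6 completed (6 total).
Step 4: advance 4 -> fork_pos = 27 + 4 = 31. Reached multiple(s) of 4: 28 -> fragment 7 completed (7 total).
Final fork_pos = 31, so 7 fragment(s) are complete. Build each: template segment -> complement -> reverse.
Fragment 1: template[0:4] = GGCC -> complement CCGG -> reversed GGCC
Fragment 2: template[4:8] = AGCC -> complement TCGG -> reversed GGCT
Fragment 3: template[8:12] = AGGA -> complement TCCT -> reversed TCCT
Fragment 4: template[12:16] = GTGA -> complement CACT -> reversed TCAC
Fragment 5: template[16:20] = CACA -> complement GTGT -> reversed TGTG
Fragment 6: template[20:24] = TAAT -> complement ATTA -> reversed ATTA
Fragment 7: template[24:28] = ACAG -> complement TGTC -> reversed CTGT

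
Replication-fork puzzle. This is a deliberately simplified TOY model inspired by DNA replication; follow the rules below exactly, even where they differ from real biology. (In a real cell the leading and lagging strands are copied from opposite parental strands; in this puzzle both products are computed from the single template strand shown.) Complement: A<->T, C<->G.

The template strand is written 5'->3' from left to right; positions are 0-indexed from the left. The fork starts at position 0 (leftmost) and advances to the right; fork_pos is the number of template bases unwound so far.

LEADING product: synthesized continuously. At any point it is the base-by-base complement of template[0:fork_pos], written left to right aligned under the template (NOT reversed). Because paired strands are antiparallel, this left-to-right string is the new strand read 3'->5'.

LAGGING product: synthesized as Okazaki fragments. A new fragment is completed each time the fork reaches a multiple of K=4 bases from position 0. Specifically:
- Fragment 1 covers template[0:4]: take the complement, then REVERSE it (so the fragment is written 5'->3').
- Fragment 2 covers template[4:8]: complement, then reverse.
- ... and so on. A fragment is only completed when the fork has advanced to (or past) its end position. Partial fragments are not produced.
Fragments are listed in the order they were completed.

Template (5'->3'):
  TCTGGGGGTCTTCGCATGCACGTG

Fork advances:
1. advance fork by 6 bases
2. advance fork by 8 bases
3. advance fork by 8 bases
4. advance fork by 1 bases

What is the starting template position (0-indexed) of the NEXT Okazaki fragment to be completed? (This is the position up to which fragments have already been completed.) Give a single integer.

Answer: 20

Derivation:
Step 1: advance 6 -> fork_pos = 0 + 6 = 6. Reached multiple(s) of 4: 4 -> fragment 1 completed (1 total).
Step 2: advance 8 -> fork_pos = 6 + 8 = 14. Reached multiple(s) of 4: 8, 12 -> fragments 2-3 completed (3 total).
Step 3: advance 8 -> fork_pos = 14 + 8 = 22. Reached multiple(s) of 4: 16, 20 -> fragments 4-5 completed (5 total).
Step 4: advance 1 -> fork_pos = 22 + 1 = 23. Next multiple of 4 is 24 (not reached); still 5 fragment(s).
5 fragment(s) completed, covering template[0:20] (5 x 4 = 20). The next fragment, fragment 6, covers template[20:24], so it starts at position 20.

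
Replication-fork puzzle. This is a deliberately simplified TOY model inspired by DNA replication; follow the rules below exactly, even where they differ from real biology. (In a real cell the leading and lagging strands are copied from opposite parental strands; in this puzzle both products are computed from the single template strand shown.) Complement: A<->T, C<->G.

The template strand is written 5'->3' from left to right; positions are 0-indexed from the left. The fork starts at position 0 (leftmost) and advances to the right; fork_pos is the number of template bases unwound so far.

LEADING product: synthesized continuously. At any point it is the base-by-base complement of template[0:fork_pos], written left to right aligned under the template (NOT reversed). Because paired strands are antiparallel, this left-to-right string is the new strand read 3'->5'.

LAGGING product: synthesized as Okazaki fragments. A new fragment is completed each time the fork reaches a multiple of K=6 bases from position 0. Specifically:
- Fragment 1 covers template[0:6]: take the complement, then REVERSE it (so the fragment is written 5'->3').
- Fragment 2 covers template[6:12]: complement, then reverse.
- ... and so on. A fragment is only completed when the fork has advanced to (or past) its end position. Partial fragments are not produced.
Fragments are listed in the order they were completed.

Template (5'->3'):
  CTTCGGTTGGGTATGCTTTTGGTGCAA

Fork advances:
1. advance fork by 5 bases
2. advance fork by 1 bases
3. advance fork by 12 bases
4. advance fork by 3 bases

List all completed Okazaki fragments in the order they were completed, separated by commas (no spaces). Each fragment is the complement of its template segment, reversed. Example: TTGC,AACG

Step 1: advance 5 -> fork_pos = 0 + 5 = 5. Next multiple of 6 is 6 (not reached); still 0 fragment(s).
Step 2: advance 1 -> fork_pos = 5 + 1 = 6. Reached multiple(s) of 6: 6 -> fragment 1 completed (1 total).
Step 3: advance 12 -> fork_pos = 6 + 12 = 18. Reached multiple(s) of 6: 12, 18 -> fragments 2-3 completed (3 total).
Step 4: advance 3 -> fork_pos = 18 + 3 = 21. Next multiple of 6 is 24 (not reached); still 3 fragment(s).
Final fork_pos = 21, so 3 fragment(s) are complete. Build each: template segment -> complement -> reverse.
Fragment 1: template[0:6] = CTTCGG -> complement GAAGCC -> reversed CCGAAG
Fragment 2: template[6:12] = TTGGGT -> complement AACCCA -> reversed ACCCAA
Fragment 3: template[12:18] = ATGCTT -> complement TACGAA -> reversed AAGCAT

Answer: CCGAAG,ACCCAA,AAGCAT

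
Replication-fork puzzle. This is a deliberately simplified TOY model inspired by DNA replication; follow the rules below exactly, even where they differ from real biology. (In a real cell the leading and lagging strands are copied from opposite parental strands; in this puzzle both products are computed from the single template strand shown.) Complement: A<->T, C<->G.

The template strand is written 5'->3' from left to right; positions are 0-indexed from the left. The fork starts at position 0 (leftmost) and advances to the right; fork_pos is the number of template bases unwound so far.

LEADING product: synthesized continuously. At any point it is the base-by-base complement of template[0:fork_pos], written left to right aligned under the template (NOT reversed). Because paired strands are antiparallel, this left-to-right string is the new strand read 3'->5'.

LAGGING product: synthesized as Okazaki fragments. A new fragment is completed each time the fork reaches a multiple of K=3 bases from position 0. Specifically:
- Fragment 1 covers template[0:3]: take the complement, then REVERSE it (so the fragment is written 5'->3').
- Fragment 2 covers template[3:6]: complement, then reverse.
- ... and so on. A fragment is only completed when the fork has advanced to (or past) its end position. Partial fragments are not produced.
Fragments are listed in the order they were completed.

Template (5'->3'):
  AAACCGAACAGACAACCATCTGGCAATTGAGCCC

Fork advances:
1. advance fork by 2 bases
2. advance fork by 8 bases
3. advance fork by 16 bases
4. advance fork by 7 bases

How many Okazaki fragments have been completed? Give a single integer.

Answer: 11

Derivation:
Step 1: advance 2 -> fork_pos = 0 + 2 = 2. Next multiple of 3 is 3 (not reached); still 0 fragment(s).
Step 2: advance 8 -> fork_pos = 2 + 8 = 10. Reached multiple(s) of 3: 3, 6, 9 -> fragments 1-3 completed (3 total).
Step 3: advance 16 -> fork_pos = 10 + 16 = 26. Reached multiple(s) of 3: 12, 15, 18, 21, 24 -> fragments 4-8 completed (8 total).
Step 4: advance 7 -> fork_pos = 26 + 7 = 33. Reached multiple(s) of 3: 27, 30, 33 -> fragments 9-11 completed (11 total).
Check: final fork_pos = 33; the multiples of 3 that are <= 33 are 3..33 -> 33 // 3 = 11 completed fragment(s).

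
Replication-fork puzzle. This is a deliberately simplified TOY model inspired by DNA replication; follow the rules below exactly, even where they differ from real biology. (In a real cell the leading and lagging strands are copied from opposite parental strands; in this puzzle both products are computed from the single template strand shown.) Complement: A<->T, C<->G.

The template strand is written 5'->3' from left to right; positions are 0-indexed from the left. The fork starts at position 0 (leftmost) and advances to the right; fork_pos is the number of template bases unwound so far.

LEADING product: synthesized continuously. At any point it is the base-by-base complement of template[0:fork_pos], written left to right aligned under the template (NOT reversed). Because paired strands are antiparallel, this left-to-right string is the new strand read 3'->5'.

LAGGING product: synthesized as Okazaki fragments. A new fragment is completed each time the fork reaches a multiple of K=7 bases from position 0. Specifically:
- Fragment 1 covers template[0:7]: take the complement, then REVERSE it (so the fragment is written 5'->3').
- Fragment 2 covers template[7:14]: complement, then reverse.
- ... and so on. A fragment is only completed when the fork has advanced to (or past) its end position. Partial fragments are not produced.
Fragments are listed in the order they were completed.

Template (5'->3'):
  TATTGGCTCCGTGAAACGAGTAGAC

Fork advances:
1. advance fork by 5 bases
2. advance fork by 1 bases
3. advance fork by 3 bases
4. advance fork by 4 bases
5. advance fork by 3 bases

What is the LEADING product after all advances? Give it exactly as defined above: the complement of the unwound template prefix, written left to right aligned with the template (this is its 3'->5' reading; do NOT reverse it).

Answer: ATAACCGAGGCACTTT

Derivation:
Step 1: advance 5 -> fork_pos = 0 + 5 = 5.
Step 2: advance 1 -> fork_pos = 5 + 1 = 6.
Step 3: advance 3 -> fork_pos = 6 + 3 = 9.
Step 4: advance 4 -> fork_pos = 9 + 4 = 13.
Step 5: advance 3 -> fork_pos = 13 + 3 = 16.
Unwound prefix: template[0:16] = TATTGGCTCCGTGAAA
Complement it base by base (A<->T, C<->G), keeping left-to-right order:
  [0:5] TATTG -> ATAAC
  [5:10] GCTCC -> CGAGG
  [10:15] GTGAA -> CACTT
  [15:16] A -> T
Concatenate: ATAACCGAGGCACTTT (length 16; written aligned with the template, i.e. 3'->5').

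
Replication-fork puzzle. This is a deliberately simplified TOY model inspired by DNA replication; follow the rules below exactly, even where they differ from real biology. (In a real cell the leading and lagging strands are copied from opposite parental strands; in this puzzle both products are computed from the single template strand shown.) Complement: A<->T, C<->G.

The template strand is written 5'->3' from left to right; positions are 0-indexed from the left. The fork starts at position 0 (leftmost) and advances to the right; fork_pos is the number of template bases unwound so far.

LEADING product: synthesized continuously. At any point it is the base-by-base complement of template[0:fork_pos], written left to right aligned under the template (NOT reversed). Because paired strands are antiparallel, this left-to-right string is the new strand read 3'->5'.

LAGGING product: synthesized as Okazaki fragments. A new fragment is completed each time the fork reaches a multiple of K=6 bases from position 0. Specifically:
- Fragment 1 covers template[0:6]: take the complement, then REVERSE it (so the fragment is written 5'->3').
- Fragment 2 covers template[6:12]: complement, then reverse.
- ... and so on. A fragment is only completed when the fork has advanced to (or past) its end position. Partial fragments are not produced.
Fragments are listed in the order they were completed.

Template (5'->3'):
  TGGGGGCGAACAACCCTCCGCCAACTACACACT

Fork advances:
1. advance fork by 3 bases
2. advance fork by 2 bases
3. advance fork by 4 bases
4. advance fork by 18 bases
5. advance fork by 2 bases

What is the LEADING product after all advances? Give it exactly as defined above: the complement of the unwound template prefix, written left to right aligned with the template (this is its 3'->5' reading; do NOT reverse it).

Step 1: advance 3 -> fork_pos = 0 + 3 = 3.
Step 2: advance 2 -> fork_pos = 3 + 2 = 5.
Step 3: advance 4 -> fork_pos = 5 + 4 = 9.
Step 4: advance 18 -> fork_pos = 9 + 18 = 27.
Step 5: advance 2 -> fork_pos = 27 + 2 = 29.
Unwound prefix: template[0:29] = TGGGGGCGAACAACCCTCCGCCAACTACA
Complement it base by base (A<->T, C<->G), keeping left-to-right order:
  [0:5] TGGGG -> ACCCC
  [5:10] GCGAA -> CGCTT
  [10:15] CAACC -> GTTGG
  [15:20] CTCCG -> GAGGC
  [20:25] CCAAC -> GGTTG
  [25:29] TACA -> ATGT
Concatenate: ACCCCCGCTTGTTGGGAGGCGGTTGATGT (length 29; written aligned with the template, i.e. 3'->5').

Answer: ACCCCCGCTTGTTGGGAGGCGGTTGATGT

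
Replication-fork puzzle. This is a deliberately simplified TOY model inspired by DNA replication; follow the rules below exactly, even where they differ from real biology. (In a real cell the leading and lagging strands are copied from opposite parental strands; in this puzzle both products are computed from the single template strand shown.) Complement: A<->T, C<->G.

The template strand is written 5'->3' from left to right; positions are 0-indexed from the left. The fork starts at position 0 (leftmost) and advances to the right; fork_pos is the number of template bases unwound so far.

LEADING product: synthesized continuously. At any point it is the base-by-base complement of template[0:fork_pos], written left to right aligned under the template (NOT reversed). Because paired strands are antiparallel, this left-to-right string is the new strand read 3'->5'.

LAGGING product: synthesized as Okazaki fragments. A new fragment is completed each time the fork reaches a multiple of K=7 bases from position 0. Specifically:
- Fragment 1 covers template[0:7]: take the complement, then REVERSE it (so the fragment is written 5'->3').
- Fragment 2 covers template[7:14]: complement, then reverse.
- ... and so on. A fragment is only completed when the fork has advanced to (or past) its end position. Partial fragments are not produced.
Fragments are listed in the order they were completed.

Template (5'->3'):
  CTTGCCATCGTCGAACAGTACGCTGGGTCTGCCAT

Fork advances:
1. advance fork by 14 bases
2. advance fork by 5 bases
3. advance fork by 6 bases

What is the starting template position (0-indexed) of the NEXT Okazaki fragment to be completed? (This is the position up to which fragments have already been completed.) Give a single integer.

Step 1: advance 14 -> fork_pos = 0 + 14 = 14. Reached multiple(s) of 7: 7, 14 -> fragments 1-2 completed (2 total).
Step 2: advance 5 -> fork_pos = 14 + 5 = 19. Next multiple of 7 is 21 (not reached); still 2 fragment(s).
Step 3: advance 6 -> fork_pos = 19 + 6 = 25. Reached multiple(s) of 7: 21 -> fragment 3 completed (3 total).
3 fragment(s) completed, covering template[0:21] (3 x 7 = 21). The next fragment, fragment 4, covers template[21:28], so it starts at position 21.

Answer: 21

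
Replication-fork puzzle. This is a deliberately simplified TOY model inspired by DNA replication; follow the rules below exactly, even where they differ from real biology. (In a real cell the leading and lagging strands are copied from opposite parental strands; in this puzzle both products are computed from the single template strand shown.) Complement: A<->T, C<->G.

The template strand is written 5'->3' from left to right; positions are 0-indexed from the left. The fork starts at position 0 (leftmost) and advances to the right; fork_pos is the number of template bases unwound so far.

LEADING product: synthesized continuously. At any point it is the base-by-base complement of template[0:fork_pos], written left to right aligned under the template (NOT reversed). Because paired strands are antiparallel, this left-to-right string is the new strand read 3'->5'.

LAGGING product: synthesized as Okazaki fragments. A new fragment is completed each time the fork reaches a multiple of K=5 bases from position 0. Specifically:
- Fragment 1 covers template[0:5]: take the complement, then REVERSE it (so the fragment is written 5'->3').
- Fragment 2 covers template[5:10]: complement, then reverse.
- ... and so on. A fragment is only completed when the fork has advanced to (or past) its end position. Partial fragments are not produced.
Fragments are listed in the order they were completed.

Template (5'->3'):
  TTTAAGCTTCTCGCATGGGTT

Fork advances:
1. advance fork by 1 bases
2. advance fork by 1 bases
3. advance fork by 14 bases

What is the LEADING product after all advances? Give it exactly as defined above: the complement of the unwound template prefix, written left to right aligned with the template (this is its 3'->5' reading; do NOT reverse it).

Step 1: advance 1 -> fork_pos = 0 + 1 = 1.
Step 2: advance 1 -> fork_pos = 1 + 1 = 2.
Step 3: advance 14 -> fork_pos = 2 + 14 = 16.
Unwound prefix: template[0:16] = TTTAAGCTTCTCGCAT
Complement it base by base (A<->T, C<->G), keeping left-to-right order:
  [0:5] TTTAA -> AAATT
  [5:10] GCTTC -> CGAAG
  [10:15] TCGCA -> AGCGT
  [15:16] T -> A
Concatenate: AAATTCGAAGAGCGTA (length 16; written aligned with the template, i.e. 3'->5').

Answer: AAATTCGAAGAGCGTA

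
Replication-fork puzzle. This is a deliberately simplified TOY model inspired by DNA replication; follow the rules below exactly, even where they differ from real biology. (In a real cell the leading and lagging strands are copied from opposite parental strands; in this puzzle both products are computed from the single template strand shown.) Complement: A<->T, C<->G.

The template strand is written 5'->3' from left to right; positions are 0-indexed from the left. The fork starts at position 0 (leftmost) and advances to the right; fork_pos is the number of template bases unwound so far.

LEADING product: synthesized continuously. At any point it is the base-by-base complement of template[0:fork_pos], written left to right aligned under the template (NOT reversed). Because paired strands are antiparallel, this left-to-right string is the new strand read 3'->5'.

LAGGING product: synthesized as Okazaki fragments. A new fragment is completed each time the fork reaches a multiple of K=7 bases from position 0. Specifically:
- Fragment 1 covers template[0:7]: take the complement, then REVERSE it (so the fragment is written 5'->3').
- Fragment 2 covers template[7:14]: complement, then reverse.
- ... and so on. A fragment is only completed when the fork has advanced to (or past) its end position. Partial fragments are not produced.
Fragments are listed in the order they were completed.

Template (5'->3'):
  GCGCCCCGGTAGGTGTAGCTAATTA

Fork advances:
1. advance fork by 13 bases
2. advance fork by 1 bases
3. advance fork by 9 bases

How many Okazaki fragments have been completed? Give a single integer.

Answer: 3

Derivation:
Step 1: advance 13 -> fork_pos = 0 + 13 = 13. Reached multiple(s) of 7: 7 -> fragment 1 completed (1 total).
Step 2: advance 1 -> fork_pos = 13 + 1 = 14. Reached multiple(s) of 7: 14 -> fragment 2 completed (2 total).
Step 3: advance 9 -> fork_pos = 14 + 9 = 23. Reached multiple(s) of 7: 21 -> fragment 3 completed (3 total).
Check: final fork_pos = 23; the multiples of 7 that are <= 23 are 7..21 -> 23 // 7 = 3 completed fragment(s).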